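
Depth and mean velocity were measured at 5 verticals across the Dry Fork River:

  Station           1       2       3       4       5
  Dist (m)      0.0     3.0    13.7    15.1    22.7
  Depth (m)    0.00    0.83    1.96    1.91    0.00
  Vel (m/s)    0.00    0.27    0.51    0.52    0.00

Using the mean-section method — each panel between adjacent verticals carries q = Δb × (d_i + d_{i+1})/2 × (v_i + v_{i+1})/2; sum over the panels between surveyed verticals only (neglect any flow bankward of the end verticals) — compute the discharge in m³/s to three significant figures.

9.27 m³/s

Panel 1-2: Δb = 3 m, d̄ = (0.00+0.83)/2 = 0.415, v̄ = (0.00+0.27)/2 = 0.135 → q = 3×0.415×0.135 = 0.1681 m³/s
Panel 2-3: Δb = 10.7 m, d̄ = (0.83+1.96)/2 = 1.395, v̄ = (0.27+0.51)/2 = 0.39 → q = 10.7×1.395×0.39 = 5.821 m³/s
Panel 3-4: Δb = 1.4 m, d̄ = (1.96+1.91)/2 = 1.935, v̄ = (0.51+0.52)/2 = 0.515 → q = 1.4×1.935×0.515 = 1.395 m³/s
Panel 4-5: Δb = 7.6 m, d̄ = (1.91+0.00)/2 = 0.955, v̄ = (0.52+0.00)/2 = 0.26 → q = 7.6×0.955×0.26 = 1.887 m³/s
Q = Σ q = 9.272 m³/s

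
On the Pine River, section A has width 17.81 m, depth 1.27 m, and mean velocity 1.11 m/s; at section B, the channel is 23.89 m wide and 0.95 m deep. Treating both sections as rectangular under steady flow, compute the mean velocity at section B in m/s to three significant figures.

1.11 m/s

Q = A₁V₁ = (17.81×1.27) × 1.11 = 25.11 m³/s
A₂ = 23.89 × 0.95 = 22.70 m²
V₂ = Q/A₂ = 25.11/22.70 = 1.106 m/s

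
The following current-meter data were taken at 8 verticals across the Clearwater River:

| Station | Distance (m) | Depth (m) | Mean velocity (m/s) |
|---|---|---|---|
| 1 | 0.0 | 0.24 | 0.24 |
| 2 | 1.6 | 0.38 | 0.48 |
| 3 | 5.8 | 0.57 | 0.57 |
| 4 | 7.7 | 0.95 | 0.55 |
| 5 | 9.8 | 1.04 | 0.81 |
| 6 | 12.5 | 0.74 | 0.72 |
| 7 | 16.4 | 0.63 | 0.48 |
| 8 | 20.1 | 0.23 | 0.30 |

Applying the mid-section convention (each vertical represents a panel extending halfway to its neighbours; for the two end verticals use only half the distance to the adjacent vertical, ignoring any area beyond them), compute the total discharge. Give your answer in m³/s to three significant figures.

7.67 m³/s

w_1 = (1.6 − 0.0)/2 = 0.8 m; q_1 = 0.24 × 0.24 × 0.8 = 0.04608 m³/s
w_2 = (5.8 − 0.0)/2 = 2.9 m; q_2 = 0.48 × 0.38 × 2.9 = 0.5290 m³/s
w_3 = (7.7 − 1.6)/2 = 3.05 m; q_3 = 0.57 × 0.57 × 3.05 = 0.9909 m³/s
w_4 = (9.8 − 5.8)/2 = 2 m; q_4 = 0.55 × 0.95 × 2 = 1.045 m³/s
w_5 = (12.5 − 7.7)/2 = 2.4 m; q_5 = 0.81 × 1.04 × 2.4 = 2.022 m³/s
w_6 = (16.4 − 9.8)/2 = 3.3 m; q_6 = 0.72 × 0.74 × 3.3 = 1.758 m³/s
w_7 = (20.1 − 12.5)/2 = 3.8 m; q_7 = 0.48 × 0.63 × 3.8 = 1.149 m³/s
w_8 = (20.1 − 16.4)/2 = 1.85 m; q_8 = 0.30 × 0.23 × 1.85 = 0.1277 m³/s
Q = Σ qᵢ = 7.668 m³/s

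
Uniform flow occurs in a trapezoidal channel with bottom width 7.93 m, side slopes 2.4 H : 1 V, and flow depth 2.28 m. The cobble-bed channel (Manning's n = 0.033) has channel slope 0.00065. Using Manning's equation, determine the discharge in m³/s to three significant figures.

A = (b + z·y)·y = (7.93 + 2.4×2.28)×2.28 = 30.56 m²
P = b + 2y√(1+z²) = 7.93 + 2×2.28×√(1+2.4²) = 19.79 m
R = A/P = 30.56/19.79 = 1.544 m
Q = (1/n)·A·R^(2/3)·S^(1/2) = (1/0.033) × 30.56 × 1.544^(2/3) × 0.00065^(1/2) = 31.54 m³/s

31.5 m³/s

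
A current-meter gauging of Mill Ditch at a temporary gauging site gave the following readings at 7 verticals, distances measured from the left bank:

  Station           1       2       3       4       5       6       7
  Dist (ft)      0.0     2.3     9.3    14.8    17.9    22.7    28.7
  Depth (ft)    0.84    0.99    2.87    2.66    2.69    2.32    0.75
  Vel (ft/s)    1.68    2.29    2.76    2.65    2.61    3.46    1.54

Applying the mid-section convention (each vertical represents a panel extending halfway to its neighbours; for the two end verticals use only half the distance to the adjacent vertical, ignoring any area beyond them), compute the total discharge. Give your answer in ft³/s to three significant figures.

167 ft³/s

w_1 = (2.3 − 0.0)/2 = 1.15 ft; q_1 = 1.68 × 0.84 × 1.15 = 1.623 ft³/s
w_2 = (9.3 − 0.0)/2 = 4.65 ft; q_2 = 2.29 × 0.99 × 4.65 = 10.54 ft³/s
w_3 = (14.8 − 2.3)/2 = 6.25 ft; q_3 = 2.76 × 2.87 × 6.25 = 49.51 ft³/s
w_4 = (17.9 − 9.3)/2 = 4.3 ft; q_4 = 2.65 × 2.66 × 4.3 = 30.31 ft³/s
w_5 = (22.7 − 14.8)/2 = 3.95 ft; q_5 = 2.61 × 2.69 × 3.95 = 27.73 ft³/s
w_6 = (28.7 − 17.9)/2 = 5.4 ft; q_6 = 3.46 × 2.32 × 5.4 = 43.35 ft³/s
w_7 = (28.7 − 22.7)/2 = 3 ft; q_7 = 1.54 × 0.75 × 3 = 3.465 ft³/s
Q = Σ qᵢ = 166.5 ft³/s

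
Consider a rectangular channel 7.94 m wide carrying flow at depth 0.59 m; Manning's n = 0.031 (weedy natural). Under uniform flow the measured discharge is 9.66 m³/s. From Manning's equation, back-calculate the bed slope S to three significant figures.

A = b·y = 7.94 × 0.59 = 4.685 m²
P = b + 2y = 7.94 + 2×0.59 = 9.120 m
R = A/P = 4.685/9.120 = 0.5137 m
S = (Q·n / (1·A·R^(2/3)))² = (9.66×0.031 / (1×4.685×0.6414))² = 0.009933

0.00993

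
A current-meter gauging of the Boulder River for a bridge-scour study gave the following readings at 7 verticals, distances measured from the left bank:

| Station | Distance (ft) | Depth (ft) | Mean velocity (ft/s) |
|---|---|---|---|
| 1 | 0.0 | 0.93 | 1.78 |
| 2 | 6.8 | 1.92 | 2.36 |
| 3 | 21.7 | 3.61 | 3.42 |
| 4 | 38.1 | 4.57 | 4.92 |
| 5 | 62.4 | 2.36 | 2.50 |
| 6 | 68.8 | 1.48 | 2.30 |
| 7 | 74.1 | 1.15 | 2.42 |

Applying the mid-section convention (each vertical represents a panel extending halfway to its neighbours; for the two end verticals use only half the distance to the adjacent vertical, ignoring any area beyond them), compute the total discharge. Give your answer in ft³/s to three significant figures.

823 ft³/s

w_1 = (6.8 − 0.0)/2 = 3.4 ft; q_1 = 1.78 × 0.93 × 3.4 = 5.628 ft³/s
w_2 = (21.7 − 0.0)/2 = 10.85 ft; q_2 = 2.36 × 1.92 × 10.85 = 49.16 ft³/s
w_3 = (38.1 − 6.8)/2 = 15.65 ft; q_3 = 3.42 × 3.61 × 15.65 = 193.2 ft³/s
w_4 = (62.4 − 21.7)/2 = 20.35 ft; q_4 = 4.92 × 4.57 × 20.35 = 457.6 ft³/s
w_5 = (68.8 − 38.1)/2 = 15.35 ft; q_5 = 2.50 × 2.36 × 15.35 = 90.57 ft³/s
w_6 = (74.1 − 62.4)/2 = 5.85 ft; q_6 = 2.30 × 1.48 × 5.85 = 19.91 ft³/s
w_7 = (74.1 − 68.8)/2 = 2.65 ft; q_7 = 2.42 × 1.15 × 2.65 = 7.375 ft³/s
Q = Σ qᵢ = 823.4 ft³/s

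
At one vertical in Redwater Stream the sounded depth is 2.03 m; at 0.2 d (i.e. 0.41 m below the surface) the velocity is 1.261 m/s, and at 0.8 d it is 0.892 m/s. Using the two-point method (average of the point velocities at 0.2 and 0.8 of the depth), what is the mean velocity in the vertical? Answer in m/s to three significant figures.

1.08 m/s

v̄ = (1.261 + 0.892) / 2 = 1.077 m/s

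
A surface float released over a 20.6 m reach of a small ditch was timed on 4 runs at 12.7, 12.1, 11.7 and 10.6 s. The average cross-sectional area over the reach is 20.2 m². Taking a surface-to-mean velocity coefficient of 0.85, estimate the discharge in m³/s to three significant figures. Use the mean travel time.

t̄ = (12.7 + 12.1 + 11.7 + 10.6) / 4 = 11.775 s
v_surface = L / t̄ = 20.6 / 11.775 = 1.749 m/s
v_mean = 0.85 × 1.749 = 1.487 m/s
Q = A × v_mean = 20.2 × 1.487 = 30.04 m³/s

30.0 m³/s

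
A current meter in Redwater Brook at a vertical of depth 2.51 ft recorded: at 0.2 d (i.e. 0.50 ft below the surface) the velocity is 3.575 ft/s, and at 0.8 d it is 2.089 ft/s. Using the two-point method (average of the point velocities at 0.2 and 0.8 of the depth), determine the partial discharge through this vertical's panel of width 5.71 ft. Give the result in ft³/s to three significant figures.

v̄ = (3.575 + 2.089) / 2 = 2.832 ft/s
q = v̄ × d × w = 2.832 × 2.51 × 5.71 = 40.59 ft³/s

40.6 ft³/s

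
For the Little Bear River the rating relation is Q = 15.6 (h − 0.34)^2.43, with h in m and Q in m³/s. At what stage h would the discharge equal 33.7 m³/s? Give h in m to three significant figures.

h − h₀ = (Q/C)^(1/b) = (33.7/15.6)^(1/2.43) = 1.373 m
h = 0.34 + 1.373 = 1.713 m

1.71 m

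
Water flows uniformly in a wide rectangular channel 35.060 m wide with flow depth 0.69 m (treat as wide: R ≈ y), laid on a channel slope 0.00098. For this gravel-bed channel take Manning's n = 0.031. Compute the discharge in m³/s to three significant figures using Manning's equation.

19.1 m³/s

A = b·y = 35.060 × 0.69 = 24.19 m²
Wide channel: R ≈ y = 0.69 m
Q = (1/n)·A·R^(2/3)·S^(1/2) = (1/0.031) × 24.19 × 0.6900^(2/3) × 0.00098^(1/2) = 19.08 m³/s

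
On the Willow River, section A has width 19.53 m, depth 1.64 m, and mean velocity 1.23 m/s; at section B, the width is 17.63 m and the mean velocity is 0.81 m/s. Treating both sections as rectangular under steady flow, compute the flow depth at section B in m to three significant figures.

2.76 m

Q = A₁V₁ = (19.53×1.64) × 1.23 = 39.40 m³/s
d₂ = Q/(b₂ V₂) = 39.40/(17.63×0.81) = 2.759 m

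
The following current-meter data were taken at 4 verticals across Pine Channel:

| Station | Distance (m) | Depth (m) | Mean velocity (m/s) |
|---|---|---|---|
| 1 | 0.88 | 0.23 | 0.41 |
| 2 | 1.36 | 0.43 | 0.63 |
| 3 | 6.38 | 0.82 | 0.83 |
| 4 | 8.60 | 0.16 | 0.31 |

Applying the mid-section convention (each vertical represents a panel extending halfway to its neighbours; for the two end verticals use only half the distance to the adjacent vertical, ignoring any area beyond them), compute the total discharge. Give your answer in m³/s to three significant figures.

3.29 m³/s

w_1 = (1.36 − 0.88)/2 = 0.24 m; q_1 = 0.41 × 0.23 × 0.24 = 0.02263 m³/s
w_2 = (6.38 − 0.88)/2 = 2.75 m; q_2 = 0.63 × 0.43 × 2.75 = 0.7450 m³/s
w_3 = (8.60 − 1.36)/2 = 3.62 m; q_3 = 0.83 × 0.82 × 3.62 = 2.464 m³/s
w_4 = (8.60 − 6.38)/2 = 1.11 m; q_4 = 0.31 × 0.16 × 1.11 = 0.05506 m³/s
Q = Σ qᵢ = 3.286 m³/s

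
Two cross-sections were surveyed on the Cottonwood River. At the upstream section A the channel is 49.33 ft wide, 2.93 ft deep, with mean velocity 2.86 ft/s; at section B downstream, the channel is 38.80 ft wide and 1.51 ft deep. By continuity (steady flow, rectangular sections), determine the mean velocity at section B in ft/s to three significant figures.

7.06 ft/s

Q = A₁V₁ = (49.33×2.93) × 2.86 = 413.4 ft³/s
A₂ = 38.80 × 1.51 = 58.59 ft²
V₂ = Q/A₂ = 413.4/58.59 = 7.056 ft/s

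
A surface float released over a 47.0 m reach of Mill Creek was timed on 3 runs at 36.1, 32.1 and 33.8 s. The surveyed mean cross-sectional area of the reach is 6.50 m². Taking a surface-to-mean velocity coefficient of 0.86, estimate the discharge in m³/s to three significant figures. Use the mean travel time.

t̄ = (36.1 + 32.1 + 33.8) / 3 = 34 s
v_surface = L / t̄ = 47.0 / 34 = 1.382 m/s
v_mean = 0.86 × 1.382 = 1.189 m/s
Q = A × v_mean = 6.50 × 1.189 = 7.727 m³/s

7.73 m³/s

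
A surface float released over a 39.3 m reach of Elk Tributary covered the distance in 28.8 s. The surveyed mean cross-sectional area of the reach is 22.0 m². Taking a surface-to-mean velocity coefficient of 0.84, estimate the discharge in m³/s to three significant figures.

v_surface = L / t̄ = 39.3 / 28.8 = 1.365 m/s
v_mean = 0.84 × 1.365 = 1.146 m/s
Q = A × v_mean = 22.0 × 1.146 = 25.22 m³/s

25.2 m³/s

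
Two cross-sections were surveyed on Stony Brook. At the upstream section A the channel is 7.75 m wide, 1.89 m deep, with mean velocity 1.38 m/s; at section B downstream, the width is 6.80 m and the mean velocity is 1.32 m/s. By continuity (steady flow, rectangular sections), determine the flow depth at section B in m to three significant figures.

Q = A₁V₁ = (7.75×1.89) × 1.38 = 20.21 m³/s
d₂ = Q/(b₂ V₂) = 20.21/(6.80×1.32) = 2.252 m

2.25 m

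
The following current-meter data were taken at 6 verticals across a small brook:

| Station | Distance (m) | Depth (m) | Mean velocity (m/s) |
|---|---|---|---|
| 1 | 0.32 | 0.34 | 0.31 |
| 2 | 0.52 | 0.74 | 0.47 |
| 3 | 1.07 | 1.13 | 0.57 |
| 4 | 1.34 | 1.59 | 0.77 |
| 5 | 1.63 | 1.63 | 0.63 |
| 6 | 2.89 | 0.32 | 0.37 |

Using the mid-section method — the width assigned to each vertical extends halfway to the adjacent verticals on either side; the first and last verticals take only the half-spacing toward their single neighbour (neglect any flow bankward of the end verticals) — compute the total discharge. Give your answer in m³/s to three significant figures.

w_1 = (0.52 − 0.32)/2 = 0.1 m; q_1 = 0.31 × 0.34 × 0.1 = 0.01054 m³/s
w_2 = (1.07 − 0.32)/2 = 0.375 m; q_2 = 0.47 × 0.74 × 0.375 = 0.1304 m³/s
w_3 = (1.34 − 0.52)/2 = 0.41 m; q_3 = 0.57 × 1.13 × 0.41 = 0.2641 m³/s
w_4 = (1.63 − 1.07)/2 = 0.28 m; q_4 = 0.77 × 1.59 × 0.28 = 0.3428 m³/s
w_5 = (2.89 − 1.34)/2 = 0.775 m; q_5 = 0.63 × 1.63 × 0.775 = 0.7958 m³/s
w_6 = (2.89 − 1.63)/2 = 0.63 m; q_6 = 0.37 × 0.32 × 0.63 = 0.07459 m³/s
Q = Σ qᵢ = 1.618 m³/s

1.62 m³/s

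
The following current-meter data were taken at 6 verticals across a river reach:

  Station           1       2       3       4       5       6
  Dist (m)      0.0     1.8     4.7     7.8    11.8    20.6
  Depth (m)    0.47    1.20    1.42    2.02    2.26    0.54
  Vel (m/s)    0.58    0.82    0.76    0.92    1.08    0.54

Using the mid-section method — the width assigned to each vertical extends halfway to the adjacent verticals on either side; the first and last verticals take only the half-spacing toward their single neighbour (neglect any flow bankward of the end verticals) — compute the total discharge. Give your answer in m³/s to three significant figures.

w_1 = (1.8 − 0.0)/2 = 0.9 m; q_1 = 0.58 × 0.47 × 0.9 = 0.2453 m³/s
w_2 = (4.7 − 0.0)/2 = 2.35 m; q_2 = 0.82 × 1.20 × 2.35 = 2.312 m³/s
w_3 = (7.8 − 1.8)/2 = 3 m; q_3 = 0.76 × 1.42 × 3 = 3.238 m³/s
w_4 = (11.8 − 4.7)/2 = 3.55 m; q_4 = 0.92 × 2.02 × 3.55 = 6.597 m³/s
w_5 = (20.6 − 7.8)/2 = 6.4 m; q_5 = 1.08 × 2.26 × 6.4 = 15.62 m³/s
w_6 = (20.6 − 11.8)/2 = 4.4 m; q_6 = 0.54 × 0.54 × 4.4 = 1.283 m³/s
Q = Σ qᵢ = 29.30 m³/s

29.3 m³/s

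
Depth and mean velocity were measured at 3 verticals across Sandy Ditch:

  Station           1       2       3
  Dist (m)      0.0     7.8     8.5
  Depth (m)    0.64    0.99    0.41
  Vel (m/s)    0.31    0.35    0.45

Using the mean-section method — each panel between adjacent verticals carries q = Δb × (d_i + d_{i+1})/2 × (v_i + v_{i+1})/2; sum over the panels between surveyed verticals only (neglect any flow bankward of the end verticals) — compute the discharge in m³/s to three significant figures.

2.29 m³/s

Panel 1-2: Δb = 7.8 m, d̄ = (0.64+0.99)/2 = 0.815, v̄ = (0.31+0.35)/2 = 0.33 → q = 7.8×0.815×0.33 = 2.098 m³/s
Panel 2-3: Δb = 0.7 m, d̄ = (0.99+0.41)/2 = 0.7, v̄ = (0.35+0.45)/2 = 0.4 → q = 0.7×0.7×0.4 = 0.1960 m³/s
Q = Σ q = 2.294 m³/s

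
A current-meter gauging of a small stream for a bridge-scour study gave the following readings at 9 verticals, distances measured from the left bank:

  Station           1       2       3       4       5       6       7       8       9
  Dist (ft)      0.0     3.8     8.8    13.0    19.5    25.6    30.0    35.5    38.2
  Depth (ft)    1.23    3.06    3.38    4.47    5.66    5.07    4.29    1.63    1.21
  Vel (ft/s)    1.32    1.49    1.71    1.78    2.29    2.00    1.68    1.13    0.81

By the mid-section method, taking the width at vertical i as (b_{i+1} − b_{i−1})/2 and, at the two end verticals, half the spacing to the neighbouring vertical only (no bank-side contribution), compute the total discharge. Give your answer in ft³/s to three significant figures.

272 ft³/s

w_1 = (3.8 − 0.0)/2 = 1.9 ft; q_1 = 1.32 × 1.23 × 1.9 = 3.085 ft³/s
w_2 = (8.8 − 0.0)/2 = 4.4 ft; q_2 = 1.49 × 3.06 × 4.4 = 20.06 ft³/s
w_3 = (13.0 − 3.8)/2 = 4.6 ft; q_3 = 1.71 × 3.38 × 4.6 = 26.59 ft³/s
w_4 = (19.5 − 8.8)/2 = 5.35 ft; q_4 = 1.78 × 4.47 × 5.35 = 42.57 ft³/s
w_5 = (25.6 − 13.0)/2 = 6.3 ft; q_5 = 2.29 × 5.66 × 6.3 = 81.66 ft³/s
w_6 = (30.0 − 19.5)/2 = 5.25 ft; q_6 = 2.00 × 5.07 × 5.25 = 53.24 ft³/s
w_7 = (35.5 − 25.6)/2 = 4.95 ft; q_7 = 1.68 × 4.29 × 4.95 = 35.68 ft³/s
w_8 = (38.2 − 30.0)/2 = 4.1 ft; q_8 = 1.13 × 1.63 × 4.1 = 7.552 ft³/s
w_9 = (38.2 − 35.5)/2 = 1.35 ft; q_9 = 0.81 × 1.21 × 1.35 = 1.323 ft³/s
Q = Σ qᵢ = 271.7 ft³/s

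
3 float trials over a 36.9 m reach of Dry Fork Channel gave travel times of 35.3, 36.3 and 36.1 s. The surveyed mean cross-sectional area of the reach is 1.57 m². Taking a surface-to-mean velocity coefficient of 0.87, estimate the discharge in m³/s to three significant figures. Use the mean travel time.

t̄ = (35.3 + 36.3 + 36.1) / 3 = 35.9 s
v_surface = L / t̄ = 36.9 / 35.9 = 1.028 m/s
v_mean = 0.87 × 1.028 = 0.8942 m/s
Q = A × v_mean = 1.57 × 0.8942 = 1.404 m³/s

1.40 m³/s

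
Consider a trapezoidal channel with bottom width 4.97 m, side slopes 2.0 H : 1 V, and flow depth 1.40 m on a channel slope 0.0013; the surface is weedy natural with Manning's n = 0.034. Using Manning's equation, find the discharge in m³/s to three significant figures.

A = (b + z·y)·y = (4.97 + 2.0×1.40)×1.40 = 10.88 m²
P = b + 2y√(1+z²) = 4.97 + 2×1.40×√(1+2.0²) = 11.23 m
R = A/P = 10.88/11.23 = 0.9686 m
Q = (1/n)·A·R^(2/3)·S^(1/2) = (1/0.034) × 10.88 × 0.9686^(2/3) × 0.0013^(1/2) = 11.29 m³/s

11.3 m³/s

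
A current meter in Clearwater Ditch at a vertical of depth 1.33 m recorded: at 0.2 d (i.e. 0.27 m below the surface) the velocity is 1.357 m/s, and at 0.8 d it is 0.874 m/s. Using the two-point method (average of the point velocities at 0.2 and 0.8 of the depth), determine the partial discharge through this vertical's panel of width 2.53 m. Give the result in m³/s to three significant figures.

v̄ = (1.357 + 0.874) / 2 = 1.116 m/s
q = v̄ × d × w = 1.116 × 1.33 × 2.53 = 3.754 m³/s

3.75 m³/s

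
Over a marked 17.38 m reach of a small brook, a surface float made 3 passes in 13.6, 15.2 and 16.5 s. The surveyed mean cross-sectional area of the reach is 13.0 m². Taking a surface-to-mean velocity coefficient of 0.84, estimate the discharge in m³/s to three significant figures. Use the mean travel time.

t̄ = (13.6 + 15.2 + 16.5) / 3 = 15.1 s
v_surface = L / t̄ = 17.38 / 15.1 = 1.151 m/s
v_mean = 0.84 × 1.151 = 0.9668 m/s
Q = A × v_mean = 13.0 × 0.9668 = 12.57 m³/s

12.6 m³/s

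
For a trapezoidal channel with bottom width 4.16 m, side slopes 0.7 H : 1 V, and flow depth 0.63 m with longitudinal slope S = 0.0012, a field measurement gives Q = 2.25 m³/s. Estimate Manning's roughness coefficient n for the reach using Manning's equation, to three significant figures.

A = (b + z·y)·y = (4.16 + 0.7×0.63)×0.63 = 2.899 m²
P = b + 2y√(1+z²) = 4.16 + 2×0.63×√(1+0.7²) = 5.698 m
R = A/P = 2.899/5.698 = 0.5087 m
n = (1/Q)·A·R^(2/3)·S^(1/2) = (1/2.25) × 2.899 × 0.6373 × 0.03464 = 0.02844

0.0284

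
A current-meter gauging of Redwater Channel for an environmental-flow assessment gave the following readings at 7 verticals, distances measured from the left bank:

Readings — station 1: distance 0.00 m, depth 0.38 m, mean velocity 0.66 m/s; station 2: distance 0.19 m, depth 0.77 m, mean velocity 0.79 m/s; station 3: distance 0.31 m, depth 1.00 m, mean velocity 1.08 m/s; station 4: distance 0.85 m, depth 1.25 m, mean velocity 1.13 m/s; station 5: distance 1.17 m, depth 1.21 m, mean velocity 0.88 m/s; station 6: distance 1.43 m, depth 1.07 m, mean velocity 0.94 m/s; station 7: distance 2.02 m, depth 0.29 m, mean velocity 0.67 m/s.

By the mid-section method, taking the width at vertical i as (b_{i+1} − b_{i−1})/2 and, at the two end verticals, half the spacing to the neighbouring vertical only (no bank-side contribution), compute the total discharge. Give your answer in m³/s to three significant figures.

w_1 = (0.19 − 0.00)/2 = 0.095 m; q_1 = 0.66 × 0.38 × 0.095 = 0.02383 m³/s
w_2 = (0.31 − 0.00)/2 = 0.155 m; q_2 = 0.79 × 0.77 × 0.155 = 0.09429 m³/s
w_3 = (0.85 − 0.19)/2 = 0.33 m; q_3 = 1.08 × 1.00 × 0.33 = 0.3564 m³/s
w_4 = (1.17 − 0.31)/2 = 0.43 m; q_4 = 1.13 × 1.25 × 0.43 = 0.6074 m³/s
w_5 = (1.43 − 0.85)/2 = 0.29 m; q_5 = 0.88 × 1.21 × 0.29 = 0.3088 m³/s
w_6 = (2.02 − 1.17)/2 = 0.425 m; q_6 = 0.94 × 1.07 × 0.425 = 0.4275 m³/s
w_7 = (2.02 − 1.43)/2 = 0.295 m; q_7 = 0.67 × 0.29 × 0.295 = 0.05732 m³/s
Q = Σ qᵢ = 1.875 m³/s

1.88 m³/s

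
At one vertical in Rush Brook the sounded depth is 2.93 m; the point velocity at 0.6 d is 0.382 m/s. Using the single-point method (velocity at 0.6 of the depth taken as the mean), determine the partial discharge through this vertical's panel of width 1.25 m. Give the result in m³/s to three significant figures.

1.40 m³/s

v̄ = v₀.₆ = 0.382 m/s
q = v̄ × d × w = 0.3820 × 2.93 × 1.25 = 1.399 m³/s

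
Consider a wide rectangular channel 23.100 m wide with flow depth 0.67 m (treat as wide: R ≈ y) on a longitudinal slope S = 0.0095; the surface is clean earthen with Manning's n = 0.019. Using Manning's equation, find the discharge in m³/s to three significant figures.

60.8 m³/s

A = b·y = 23.100 × 0.67 = 15.48 m²
Wide channel: R ≈ y = 0.67 m
Q = (1/n)·A·R^(2/3)·S^(1/2) = (1/0.019) × 15.48 × 0.6700^(2/3) × 0.0095^(1/2) = 60.79 m³/s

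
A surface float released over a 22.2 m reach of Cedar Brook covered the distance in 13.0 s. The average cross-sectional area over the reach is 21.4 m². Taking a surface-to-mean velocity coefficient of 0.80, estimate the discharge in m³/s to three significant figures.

29.2 m³/s

v_surface = L / t̄ = 22.2 / 13 = 1.708 m/s
v_mean = 0.80 × 1.708 = 1.366 m/s
Q = A × v_mean = 21.4 × 1.366 = 29.24 m³/s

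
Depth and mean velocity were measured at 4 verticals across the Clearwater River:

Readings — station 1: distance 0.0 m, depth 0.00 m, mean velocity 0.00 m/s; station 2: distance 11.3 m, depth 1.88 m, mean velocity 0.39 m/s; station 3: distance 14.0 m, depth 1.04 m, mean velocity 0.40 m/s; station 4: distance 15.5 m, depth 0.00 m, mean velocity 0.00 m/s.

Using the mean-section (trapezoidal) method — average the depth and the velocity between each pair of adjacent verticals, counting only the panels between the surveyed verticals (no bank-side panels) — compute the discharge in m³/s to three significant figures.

Panel 1-2: Δb = 11.3 m, d̄ = (0.00+1.88)/2 = 0.94, v̄ = (0.00+0.39)/2 = 0.195 → q = 11.3×0.94×0.195 = 2.071 m³/s
Panel 2-3: Δb = 2.7 m, d̄ = (1.88+1.04)/2 = 1.46, v̄ = (0.39+0.40)/2 = 0.395 → q = 2.7×1.46×0.395 = 1.557 m³/s
Panel 3-4: Δb = 1.5 m, d̄ = (1.04+0.00)/2 = 0.52, v̄ = (0.40+0.00)/2 = 0.2 → q = 1.5×0.52×0.2 = 0.1560 m³/s
Q = Σ q = 3.784 m³/s

3.78 m³/s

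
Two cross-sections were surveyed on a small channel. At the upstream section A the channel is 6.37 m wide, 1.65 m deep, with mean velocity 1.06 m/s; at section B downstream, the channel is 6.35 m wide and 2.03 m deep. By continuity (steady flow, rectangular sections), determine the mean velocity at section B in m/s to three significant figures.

0.864 m/s

Q = A₁V₁ = (6.37×1.65) × 1.06 = 11.14 m³/s
A₂ = 6.35 × 2.03 = 12.89 m²
V₂ = Q/A₂ = 11.14/12.89 = 0.8643 m/s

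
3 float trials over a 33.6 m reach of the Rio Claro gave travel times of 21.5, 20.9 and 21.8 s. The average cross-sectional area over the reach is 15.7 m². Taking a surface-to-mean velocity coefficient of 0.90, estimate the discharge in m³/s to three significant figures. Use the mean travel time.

22.2 m³/s

t̄ = (21.5 + 20.9 + 21.8) / 3 = 21.4 s
v_surface = L / t̄ = 33.6 / 21.4 = 1.570 m/s
v_mean = 0.90 × 1.570 = 1.413 m/s
Q = A × v_mean = 15.7 × 1.413 = 22.19 m³/s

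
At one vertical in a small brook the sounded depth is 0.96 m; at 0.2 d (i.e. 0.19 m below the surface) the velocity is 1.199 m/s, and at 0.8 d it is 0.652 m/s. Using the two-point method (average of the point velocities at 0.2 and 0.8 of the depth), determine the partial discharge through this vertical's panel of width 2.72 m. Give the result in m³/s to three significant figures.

v̄ = (1.199 + 0.652) / 2 = 0.9255 m/s
q = v̄ × d × w = 0.9255 × 0.96 × 2.72 = 2.417 m³/s

2.42 m³/s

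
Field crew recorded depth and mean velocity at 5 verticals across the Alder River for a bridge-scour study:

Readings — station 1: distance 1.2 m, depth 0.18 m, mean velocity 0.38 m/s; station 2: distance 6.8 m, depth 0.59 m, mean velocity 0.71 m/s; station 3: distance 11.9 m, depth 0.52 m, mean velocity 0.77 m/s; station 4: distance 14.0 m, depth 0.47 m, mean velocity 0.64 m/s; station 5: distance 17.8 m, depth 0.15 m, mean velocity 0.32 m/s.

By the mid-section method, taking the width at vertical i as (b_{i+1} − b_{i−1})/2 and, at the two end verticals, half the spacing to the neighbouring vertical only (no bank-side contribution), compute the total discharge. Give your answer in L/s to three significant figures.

4850 L/s

w_1 = (6.8 − 1.2)/2 = 2.8 m; q_1 = 0.38 × 0.18 × 2.8 = 0.1915 m³/s
w_2 = (11.9 − 1.2)/2 = 5.35 m; q_2 = 0.71 × 0.59 × 5.35 = 2.241 m³/s
w_3 = (14.0 − 6.8)/2 = 3.6 m; q_3 = 0.77 × 0.52 × 3.6 = 1.441 m³/s
w_4 = (17.8 − 11.9)/2 = 2.95 m; q_4 = 0.64 × 0.47 × 2.95 = 0.8874 m³/s
w_5 = (17.8 − 14.0)/2 = 1.9 m; q_5 = 0.32 × 0.15 × 1.9 = 0.09120 m³/s
Q = Σ qᵢ = 4.853 m³/s
= 4.853 × 1000 = 4853 L/s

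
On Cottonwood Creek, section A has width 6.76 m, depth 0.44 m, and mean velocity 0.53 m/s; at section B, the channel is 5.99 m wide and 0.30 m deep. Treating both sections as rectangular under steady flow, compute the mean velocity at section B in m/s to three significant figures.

Q = A₁V₁ = (6.76×0.44) × 0.53 = 1.576 m³/s
A₂ = 5.99 × 0.30 = 1.797 m²
V₂ = Q/A₂ = 1.576/1.797 = 0.8773 m/s

0.877 m/s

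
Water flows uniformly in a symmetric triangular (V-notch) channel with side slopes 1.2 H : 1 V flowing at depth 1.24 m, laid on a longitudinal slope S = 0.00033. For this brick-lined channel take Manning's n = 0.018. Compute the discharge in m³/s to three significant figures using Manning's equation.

A = z·y² = 1.2×1.24² = 1.845 m²
P = 2y√(1+z²) = 2×1.24×√(1+1.2²) = 3.874 m
R = A/P = 1.845/3.874 = 0.4763 m
Q = (1/n)·A·R^(2/3)·S^(1/2) = (1/0.018) × 1.845 × 0.4763^(2/3) × 0.00033^(1/2) = 1.136 m³/s

1.14 m³/s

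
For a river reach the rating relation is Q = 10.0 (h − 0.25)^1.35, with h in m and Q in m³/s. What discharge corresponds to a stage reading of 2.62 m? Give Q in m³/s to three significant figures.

Q = 10.0 × (2.62 − 0.25)^1.35 = 10.0 × 2.37^1.35 = 32.06 m³/s

32.1 m³/s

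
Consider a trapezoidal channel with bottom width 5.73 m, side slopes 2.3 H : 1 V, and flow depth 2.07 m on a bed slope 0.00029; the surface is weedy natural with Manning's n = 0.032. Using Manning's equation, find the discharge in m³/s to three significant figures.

14.1 m³/s

A = (b + z·y)·y = (5.73 + 2.3×2.07)×2.07 = 21.72 m²
P = b + 2y√(1+z²) = 5.73 + 2×2.07×√(1+2.3²) = 16.11 m
R = A/P = 21.72/16.11 = 1.348 m
Q = (1/n)·A·R^(2/3)·S^(1/2) = (1/0.032) × 21.72 × 1.348^(2/3) × 0.00029^(1/2) = 14.10 m³/s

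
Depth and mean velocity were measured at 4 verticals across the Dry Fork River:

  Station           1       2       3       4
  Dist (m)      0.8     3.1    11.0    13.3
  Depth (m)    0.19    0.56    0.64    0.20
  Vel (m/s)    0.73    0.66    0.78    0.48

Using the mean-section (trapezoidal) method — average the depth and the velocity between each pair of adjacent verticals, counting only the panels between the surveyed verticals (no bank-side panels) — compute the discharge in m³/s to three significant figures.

4.62 m³/s

Panel 1-2: Δb = 2.3 m, d̄ = (0.19+0.56)/2 = 0.375, v̄ = (0.73+0.66)/2 = 0.695 → q = 2.3×0.375×0.695 = 0.5994 m³/s
Panel 2-3: Δb = 7.9 m, d̄ = (0.56+0.64)/2 = 0.6, v̄ = (0.66+0.78)/2 = 0.72 → q = 7.9×0.6×0.72 = 3.413 m³/s
Panel 3-4: Δb = 2.3 m, d̄ = (0.64+0.20)/2 = 0.42, v̄ = (0.78+0.48)/2 = 0.63 → q = 2.3×0.42×0.63 = 0.6086 m³/s
Q = Σ q = 4.621 m³/s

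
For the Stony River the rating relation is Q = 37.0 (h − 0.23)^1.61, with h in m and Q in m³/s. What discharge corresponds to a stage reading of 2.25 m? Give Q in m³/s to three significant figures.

Q = 37.0 × (2.25 − 0.23)^1.61 = 37.0 × 2.02^1.61 = 114.8 m³/s

115 m³/s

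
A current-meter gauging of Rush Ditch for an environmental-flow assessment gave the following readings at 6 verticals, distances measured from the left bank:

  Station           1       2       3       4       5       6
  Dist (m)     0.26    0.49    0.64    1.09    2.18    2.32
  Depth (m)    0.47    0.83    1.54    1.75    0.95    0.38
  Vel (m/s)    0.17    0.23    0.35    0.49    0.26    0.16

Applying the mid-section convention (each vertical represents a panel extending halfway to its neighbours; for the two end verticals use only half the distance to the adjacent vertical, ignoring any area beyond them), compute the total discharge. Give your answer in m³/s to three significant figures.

w_1 = (0.49 − 0.26)/2 = 0.115 m; q_1 = 0.17 × 0.47 × 0.115 = 0.009189 m³/s
w_2 = (0.64 − 0.26)/2 = 0.19 m; q_2 = 0.23 × 0.83 × 0.19 = 0.03627 m³/s
w_3 = (1.09 − 0.49)/2 = 0.3 m; q_3 = 0.35 × 1.54 × 0.3 = 0.1617 m³/s
w_4 = (2.18 − 0.64)/2 = 0.77 m; q_4 = 0.49 × 1.75 × 0.77 = 0.6603 m³/s
w_5 = (2.32 − 1.09)/2 = 0.615 m; q_5 = 0.26 × 0.95 × 0.615 = 0.1519 m³/s
w_6 = (2.32 − 2.18)/2 = 0.07 m; q_6 = 0.16 × 0.38 × 0.07 = 0.004256 m³/s
Q = Σ qᵢ = 1.024 m³/s

1.02 m³/s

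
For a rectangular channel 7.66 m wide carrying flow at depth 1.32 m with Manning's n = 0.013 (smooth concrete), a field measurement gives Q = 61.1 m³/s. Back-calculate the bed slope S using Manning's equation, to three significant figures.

A = b·y = 7.66 × 1.32 = 10.11 m²
P = b + 2y = 7.66 + 2×1.32 = 10.30 m
R = A/P = 10.11/10.30 = 0.9817 m
S = (Q·n / (1·A·R^(2/3)))² = (61.1×0.013 / (1×10.11×0.9877))² = 0.006325

0.00633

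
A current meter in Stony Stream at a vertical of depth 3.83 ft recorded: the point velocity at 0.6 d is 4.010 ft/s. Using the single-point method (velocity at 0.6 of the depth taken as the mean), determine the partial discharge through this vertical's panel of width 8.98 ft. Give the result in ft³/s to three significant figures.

138 ft³/s

v̄ = v₀.₆ = 4.010 ft/s
q = v̄ × d × w = 4.010 × 3.83 × 8.98 = 137.9 ft³/s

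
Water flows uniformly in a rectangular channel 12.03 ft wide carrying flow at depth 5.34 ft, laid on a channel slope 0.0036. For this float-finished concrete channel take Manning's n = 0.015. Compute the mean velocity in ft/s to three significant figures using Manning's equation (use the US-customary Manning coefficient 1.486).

11.9 ft/s

A = b·y = 12.03 × 5.34 = 64.24 ft²
P = b + 2y = 12.03 + 2×5.34 = 22.71 ft
R = A/P = 64.24/22.71 = 2.829 ft
Q = (1.486/n)·A·R^(2/3)·S^(1/2) = (1.486/0.015) × 64.24 × 2.829^(2/3) × 0.0036^(1/2) = 763.7 ft³/s
V = Q/A = 763.7/64.24 = 11.89 ft/s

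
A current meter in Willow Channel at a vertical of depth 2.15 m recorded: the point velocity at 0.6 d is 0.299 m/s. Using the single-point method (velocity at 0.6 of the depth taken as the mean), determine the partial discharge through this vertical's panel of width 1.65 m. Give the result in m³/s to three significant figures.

v̄ = v₀.₆ = 0.299 m/s
q = v̄ × d × w = 0.2990 × 2.15 × 1.65 = 1.061 m³/s

1.06 m³/s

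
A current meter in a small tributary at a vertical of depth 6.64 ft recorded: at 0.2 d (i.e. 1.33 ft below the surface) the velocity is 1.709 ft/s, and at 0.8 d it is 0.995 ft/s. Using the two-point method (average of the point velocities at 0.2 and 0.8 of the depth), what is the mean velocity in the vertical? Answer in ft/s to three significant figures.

v̄ = (1.709 + 0.995) / 2 = 1.352 ft/s

1.35 ft/s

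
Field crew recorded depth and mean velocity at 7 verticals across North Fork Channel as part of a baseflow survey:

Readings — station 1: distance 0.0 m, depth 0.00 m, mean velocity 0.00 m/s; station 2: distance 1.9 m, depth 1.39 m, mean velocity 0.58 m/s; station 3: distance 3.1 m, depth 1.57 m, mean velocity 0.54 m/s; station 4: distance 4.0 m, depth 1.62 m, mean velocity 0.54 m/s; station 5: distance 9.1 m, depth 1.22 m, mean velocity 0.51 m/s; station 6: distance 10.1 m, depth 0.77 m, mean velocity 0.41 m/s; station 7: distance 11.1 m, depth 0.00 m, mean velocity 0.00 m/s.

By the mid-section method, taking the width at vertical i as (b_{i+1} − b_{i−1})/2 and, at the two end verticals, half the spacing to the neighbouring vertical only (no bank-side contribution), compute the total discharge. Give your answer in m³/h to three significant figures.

w_2 = (3.1 − 0.0)/2 = 1.55 m; q_2 = 0.58 × 1.39 × 1.55 = 1.250 m³/s
w_3 = (4.0 − 1.9)/2 = 1.05 m; q_3 = 0.54 × 1.57 × 1.05 = 0.8902 m³/s
w_4 = (9.1 − 3.1)/2 = 3 m; q_4 = 0.54 × 1.62 × 3 = 2.624 m³/s
w_5 = (10.1 − 4.0)/2 = 3.05 m; q_5 = 0.51 × 1.22 × 3.05 = 1.898 m³/s
w_6 = (11.1 − 9.1)/2 = 1 m; q_6 = 0.41 × 0.77 × 1 = 0.3157 m³/s
Stations 1, 7 contribute zero (depth or velocity is 0).
Q = Σ qᵢ = 6.978 m³/s
= 6.978 × 3600 = 25120 m³/h

25100 m³/h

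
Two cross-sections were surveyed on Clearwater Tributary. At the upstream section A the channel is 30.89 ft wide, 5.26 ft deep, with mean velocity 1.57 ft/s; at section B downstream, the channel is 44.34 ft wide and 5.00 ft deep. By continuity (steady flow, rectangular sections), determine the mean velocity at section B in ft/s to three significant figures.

Q = A₁V₁ = (30.89×5.26) × 1.57 = 255.1 ft³/s
A₂ = 44.34 × 5.00 = 221.7 ft²
V₂ = Q/A₂ = 255.1/221.7 = 1.151 ft/s

1.15 ft/s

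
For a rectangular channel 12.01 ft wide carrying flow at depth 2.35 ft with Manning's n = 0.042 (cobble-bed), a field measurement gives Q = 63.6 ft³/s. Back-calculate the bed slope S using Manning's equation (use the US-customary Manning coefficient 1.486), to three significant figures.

0.00202

A = b·y = 12.01 × 2.35 = 28.22 ft²
P = b + 2y = 12.01 + 2×2.35 = 16.71 ft
R = A/P = 28.22/16.71 = 1.689 ft
S = (Q·n / (1.486·A·R^(2/3)))² = (63.6×0.042 / (1.486×28.22×1.418))² = 0.002017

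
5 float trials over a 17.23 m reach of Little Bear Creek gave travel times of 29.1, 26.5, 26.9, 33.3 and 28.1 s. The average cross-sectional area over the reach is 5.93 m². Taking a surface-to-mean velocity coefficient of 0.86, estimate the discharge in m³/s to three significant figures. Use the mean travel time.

t̄ = (29.1 + 26.5 + 26.9 + 33.3 + 28.1) / 5 = 28.78 s
v_surface = L / t̄ = 17.23 / 28.78 = 0.5987 m/s
v_mean = 0.86 × 0.5987 = 0.5149 m/s
Q = A × v_mean = 5.93 × 0.5149 = 3.053 m³/s

3.05 m³/s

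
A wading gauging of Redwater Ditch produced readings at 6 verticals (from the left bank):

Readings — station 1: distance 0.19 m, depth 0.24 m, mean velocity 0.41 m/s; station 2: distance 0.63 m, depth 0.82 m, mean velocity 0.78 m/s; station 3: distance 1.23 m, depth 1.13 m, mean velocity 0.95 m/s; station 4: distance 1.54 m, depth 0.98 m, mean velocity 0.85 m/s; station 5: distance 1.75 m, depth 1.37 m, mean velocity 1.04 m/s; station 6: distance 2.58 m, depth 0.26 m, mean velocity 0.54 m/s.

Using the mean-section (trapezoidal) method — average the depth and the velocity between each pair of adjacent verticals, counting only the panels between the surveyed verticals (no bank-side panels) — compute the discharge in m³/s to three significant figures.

Panel 1-2: Δb = 0.44 m, d̄ = (0.24+0.82)/2 = 0.53, v̄ = (0.41+0.78)/2 = 0.595 → q = 0.44×0.53×0.595 = 0.1388 m³/s
Panel 2-3: Δb = 0.6 m, d̄ = (0.82+1.13)/2 = 0.975, v̄ = (0.78+0.95)/2 = 0.865 → q = 0.6×0.975×0.865 = 0.5060 m³/s
Panel 3-4: Δb = 0.31 m, d̄ = (1.13+0.98)/2 = 1.055, v̄ = (0.95+0.85)/2 = 0.9 → q = 0.31×1.055×0.9 = 0.2943 m³/s
Panel 4-5: Δb = 0.21 m, d̄ = (0.98+1.37)/2 = 1.175, v̄ = (0.85+1.04)/2 = 0.945 → q = 0.21×1.175×0.945 = 0.2332 m³/s
Panel 5-6: Δb = 0.83 m, d̄ = (1.37+0.26)/2 = 0.815, v̄ = (1.04+0.54)/2 = 0.79 → q = 0.83×0.815×0.79 = 0.5344 m³/s
Q = Σ q = 1.707 m³/s

1.71 m³/s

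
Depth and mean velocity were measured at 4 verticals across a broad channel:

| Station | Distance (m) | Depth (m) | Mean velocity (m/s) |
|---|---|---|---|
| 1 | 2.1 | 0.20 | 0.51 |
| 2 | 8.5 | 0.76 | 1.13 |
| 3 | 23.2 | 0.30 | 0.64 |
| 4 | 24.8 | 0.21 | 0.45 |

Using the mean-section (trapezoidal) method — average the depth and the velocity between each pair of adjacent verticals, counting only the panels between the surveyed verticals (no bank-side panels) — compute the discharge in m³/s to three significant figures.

9.64 m³/s

Panel 1-2: Δb = 6.4 m, d̄ = (0.20+0.76)/2 = 0.48, v̄ = (0.51+1.13)/2 = 0.82 → q = 6.4×0.48×0.82 = 2.519 m³/s
Panel 2-3: Δb = 14.7 m, d̄ = (0.76+0.30)/2 = 0.53, v̄ = (1.13+0.64)/2 = 0.885 → q = 14.7×0.53×0.885 = 6.895 m³/s
Panel 3-4: Δb = 1.6 m, d̄ = (0.30+0.21)/2 = 0.255, v̄ = (0.64+0.45)/2 = 0.545 → q = 1.6×0.255×0.545 = 0.2224 m³/s
Q = Σ q = 9.636 m³/s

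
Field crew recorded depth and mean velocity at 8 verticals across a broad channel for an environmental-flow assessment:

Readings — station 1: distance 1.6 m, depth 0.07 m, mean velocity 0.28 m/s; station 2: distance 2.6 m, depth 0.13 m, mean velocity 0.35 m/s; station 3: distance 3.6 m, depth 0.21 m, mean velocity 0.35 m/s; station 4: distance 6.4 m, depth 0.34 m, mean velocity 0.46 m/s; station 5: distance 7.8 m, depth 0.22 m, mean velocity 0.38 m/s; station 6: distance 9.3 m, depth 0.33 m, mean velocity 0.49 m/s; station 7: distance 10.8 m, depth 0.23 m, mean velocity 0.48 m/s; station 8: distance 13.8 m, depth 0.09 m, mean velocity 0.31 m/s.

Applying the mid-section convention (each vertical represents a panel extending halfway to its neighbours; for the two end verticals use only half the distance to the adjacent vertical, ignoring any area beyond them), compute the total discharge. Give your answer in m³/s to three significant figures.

1.18 m³/s

w_1 = (2.6 − 1.6)/2 = 0.5 m; q_1 = 0.28 × 0.07 × 0.5 = 0.009800 m³/s
w_2 = (3.6 − 1.6)/2 = 1 m; q_2 = 0.35 × 0.13 × 1 = 0.04550 m³/s
w_3 = (6.4 − 2.6)/2 = 1.9 m; q_3 = 0.35 × 0.21 × 1.9 = 0.1397 m³/s
w_4 = (7.8 − 3.6)/2 = 2.1 m; q_4 = 0.46 × 0.34 × 2.1 = 0.3284 m³/s
w_5 = (9.3 − 6.4)/2 = 1.45 m; q_5 = 0.38 × 0.22 × 1.45 = 0.1212 m³/s
w_6 = (10.8 − 7.8)/2 = 1.5 m; q_6 = 0.49 × 0.33 × 1.5 = 0.2426 m³/s
w_7 = (13.8 − 9.3)/2 = 2.25 m; q_7 = 0.48 × 0.23 × 2.25 = 0.2484 m³/s
w_8 = (13.8 − 10.8)/2 = 1.5 m; q_8 = 0.31 × 0.09 × 1.5 = 0.04185 m³/s
Q = Σ qᵢ = 1.177 m³/s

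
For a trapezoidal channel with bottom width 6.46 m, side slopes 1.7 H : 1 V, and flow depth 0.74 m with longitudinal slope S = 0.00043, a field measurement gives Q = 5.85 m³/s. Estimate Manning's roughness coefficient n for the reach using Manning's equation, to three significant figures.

0.0145

A = (b + z·y)·y = (6.46 + 1.7×0.74)×0.74 = 5.711 m²
P = b + 2y√(1+z²) = 6.46 + 2×0.74×√(1+1.7²) = 9.379 m
R = A/P = 5.711/9.379 = 0.6089 m
n = (1/Q)·A·R^(2/3)·S^(1/2) = (1/5.85) × 5.711 × 0.7184 × 0.02074 = 0.01454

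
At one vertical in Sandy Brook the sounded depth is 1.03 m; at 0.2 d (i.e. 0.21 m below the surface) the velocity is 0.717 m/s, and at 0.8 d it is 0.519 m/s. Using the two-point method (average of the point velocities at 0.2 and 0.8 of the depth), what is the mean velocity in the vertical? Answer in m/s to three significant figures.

0.618 m/s

v̄ = (0.717 + 0.519) / 2 = 0.6180 m/s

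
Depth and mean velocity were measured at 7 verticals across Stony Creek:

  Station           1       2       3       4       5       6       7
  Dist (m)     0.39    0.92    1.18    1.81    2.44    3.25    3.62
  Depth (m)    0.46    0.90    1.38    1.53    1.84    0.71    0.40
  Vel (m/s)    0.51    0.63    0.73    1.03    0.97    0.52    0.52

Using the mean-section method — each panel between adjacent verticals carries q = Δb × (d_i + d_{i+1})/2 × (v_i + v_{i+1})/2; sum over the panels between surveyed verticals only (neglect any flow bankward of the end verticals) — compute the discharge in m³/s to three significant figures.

Panel 1-2: Δb = 0.53 m, d̄ = (0.46+0.90)/2 = 0.68, v̄ = (0.51+0.63)/2 = 0.57 → q = 0.53×0.68×0.57 = 0.2054 m³/s
Panel 2-3: Δb = 0.26 m, d̄ = (0.90+1.38)/2 = 1.14, v̄ = (0.63+0.73)/2 = 0.68 → q = 0.26×1.14×0.68 = 0.2016 m³/s
Panel 3-4: Δb = 0.63 m, d̄ = (1.38+1.53)/2 = 1.455, v̄ = (0.73+1.03)/2 = 0.88 → q = 0.63×1.455×0.88 = 0.8067 m³/s
Panel 4-5: Δb = 0.63 m, d̄ = (1.53+1.84)/2 = 1.685, v̄ = (1.03+0.97)/2 = 1 → q = 0.63×1.685×1 = 1.062 m³/s
Panel 5-6: Δb = 0.81 m, d̄ = (1.84+0.71)/2 = 1.275, v̄ = (0.97+0.52)/2 = 0.745 → q = 0.81×1.275×0.745 = 0.7694 m³/s
Panel 6-7: Δb = 0.37 m, d̄ = (0.71+0.40)/2 = 0.555, v̄ = (0.52+0.52)/2 = 0.52 → q = 0.37×0.555×0.52 = 0.1068 m³/s
Q = Σ q = 3.151 m³/s

3.15 m³/s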